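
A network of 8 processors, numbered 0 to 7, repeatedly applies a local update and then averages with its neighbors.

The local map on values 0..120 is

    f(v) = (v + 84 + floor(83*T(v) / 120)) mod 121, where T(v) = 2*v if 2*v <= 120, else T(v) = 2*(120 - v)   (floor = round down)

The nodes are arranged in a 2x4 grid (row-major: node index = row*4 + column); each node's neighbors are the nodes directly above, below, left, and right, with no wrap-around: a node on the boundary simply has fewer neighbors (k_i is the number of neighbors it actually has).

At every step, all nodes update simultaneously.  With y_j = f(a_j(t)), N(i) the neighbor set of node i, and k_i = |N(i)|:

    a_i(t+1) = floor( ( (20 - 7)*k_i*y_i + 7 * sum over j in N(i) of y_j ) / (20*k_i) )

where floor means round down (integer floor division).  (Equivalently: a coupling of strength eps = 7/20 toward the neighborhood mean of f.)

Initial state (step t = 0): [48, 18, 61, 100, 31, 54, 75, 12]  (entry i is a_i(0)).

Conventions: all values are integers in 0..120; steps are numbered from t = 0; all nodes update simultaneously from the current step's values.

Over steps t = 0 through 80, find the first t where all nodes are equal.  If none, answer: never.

Answer: 7
Key observation: Synchronization is absorbing here: once all nodes are equal they stay equal, and step 7 is the first all-equal step.

Derivation:
t=0: [48, 18, 61, 100, 31, 54, 75, 12]  (not all equal)
t=1: [57, 35, 91, 96, 52, 75, 100, 106]  (not all equal)
t=2: [86, 63, 87, 91, 90, 90, 91, 89]  (not all equal)
t=3: [97, 100, 95, 94, 94, 95, 94, 94]  (not all equal)
t=4: [91, 90, 91, 92, 91, 91, 92, 92]  (not all equal)
t=5: [94, 94, 93, 93, 94, 93, 93, 93]  (not all equal)
t=6: [92, 92, 92, 93, 92, 92, 93, 93]  (not all equal)
t=7: [93, 93, 93, 93, 93, 93, 93, 93]  (all equal)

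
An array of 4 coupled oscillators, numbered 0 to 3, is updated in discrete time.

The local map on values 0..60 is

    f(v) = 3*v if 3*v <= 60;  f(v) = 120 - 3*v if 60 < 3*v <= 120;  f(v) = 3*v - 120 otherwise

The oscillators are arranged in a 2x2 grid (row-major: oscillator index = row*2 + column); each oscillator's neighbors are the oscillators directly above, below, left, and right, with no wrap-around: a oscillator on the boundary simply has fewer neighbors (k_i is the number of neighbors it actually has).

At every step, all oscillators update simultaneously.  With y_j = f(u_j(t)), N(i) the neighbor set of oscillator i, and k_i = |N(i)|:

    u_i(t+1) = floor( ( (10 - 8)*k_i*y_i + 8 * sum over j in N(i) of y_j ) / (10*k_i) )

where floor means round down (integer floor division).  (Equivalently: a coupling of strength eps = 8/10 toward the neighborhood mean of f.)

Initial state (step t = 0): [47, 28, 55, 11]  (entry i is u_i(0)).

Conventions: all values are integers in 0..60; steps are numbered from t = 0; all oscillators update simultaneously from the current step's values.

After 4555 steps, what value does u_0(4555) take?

Simulating step by step:
t=0: [47, 28, 55, 11]
t=1: [36, 28, 30, 39]
t=2: [28, 13, 12, 27]
t=3: [37, 37, 37, 37]
t=4: [9, 9, 9, 9]
t=5: [27, 27, 27, 27]
t=6: [39, 39, 39, 39]
t=7: [3, 3, 3, 3]
t=8: [9, 9, 9, 9]

Answer: u_0(4555) = 3
Key observation: The state at step 4, [9, 9, 9, 9], reappears at step 8: the system is in a cycle of period 4 from step 4 on.  Therefore the state at step 4555 equals the state at step 4 + ((4555 - 4) mod 4) = 7, which is [3, 3, 3, 3].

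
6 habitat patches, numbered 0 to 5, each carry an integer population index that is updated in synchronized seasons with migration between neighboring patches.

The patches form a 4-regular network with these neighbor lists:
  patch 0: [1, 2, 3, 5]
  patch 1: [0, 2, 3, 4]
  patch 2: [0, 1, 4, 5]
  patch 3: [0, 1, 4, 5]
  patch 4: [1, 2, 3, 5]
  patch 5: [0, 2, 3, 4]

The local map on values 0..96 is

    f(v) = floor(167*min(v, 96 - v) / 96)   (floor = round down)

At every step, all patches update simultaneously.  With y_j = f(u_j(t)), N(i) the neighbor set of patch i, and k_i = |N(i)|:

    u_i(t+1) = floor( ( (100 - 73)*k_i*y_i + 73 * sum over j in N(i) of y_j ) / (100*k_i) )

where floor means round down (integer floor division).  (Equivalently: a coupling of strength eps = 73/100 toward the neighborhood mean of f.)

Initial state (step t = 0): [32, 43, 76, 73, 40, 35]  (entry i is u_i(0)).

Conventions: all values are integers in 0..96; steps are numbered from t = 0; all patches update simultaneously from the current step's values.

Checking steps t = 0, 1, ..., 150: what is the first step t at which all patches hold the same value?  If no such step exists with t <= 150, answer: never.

Answer: 4
Key observation: Synchronization is absorbing here: once all patches are equal they stay equal, and step 4 is the first all-equal step.

Derivation:
t=0: [32, 43, 76, 73, 40, 35]  (not all equal)
t=1: [52, 56, 56, 57, 56, 52]  (not all equal)
t=2: [71, 69, 71, 71, 69, 71]  (not all equal)
t=3: [43, 44, 44, 44, 44, 43]  (not all equal)
t=4: [75, 75, 75, 75, 75, 75]  (all equal)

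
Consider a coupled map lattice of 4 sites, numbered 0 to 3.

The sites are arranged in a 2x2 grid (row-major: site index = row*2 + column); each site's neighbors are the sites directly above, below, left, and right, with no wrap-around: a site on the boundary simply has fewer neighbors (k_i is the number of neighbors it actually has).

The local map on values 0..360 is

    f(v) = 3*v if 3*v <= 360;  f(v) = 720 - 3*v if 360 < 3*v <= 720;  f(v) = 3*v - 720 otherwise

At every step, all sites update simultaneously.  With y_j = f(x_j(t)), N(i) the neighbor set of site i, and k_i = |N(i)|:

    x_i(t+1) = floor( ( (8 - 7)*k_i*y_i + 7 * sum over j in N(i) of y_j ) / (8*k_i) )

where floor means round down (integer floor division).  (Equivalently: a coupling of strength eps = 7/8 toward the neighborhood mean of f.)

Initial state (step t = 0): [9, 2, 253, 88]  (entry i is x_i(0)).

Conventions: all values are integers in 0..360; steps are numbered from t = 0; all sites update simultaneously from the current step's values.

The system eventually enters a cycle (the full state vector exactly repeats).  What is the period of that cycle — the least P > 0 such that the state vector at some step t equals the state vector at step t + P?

Simulating step by step:
t=0: [9, 2, 253, 88]
t=1: [23, 128, 132, 52]
t=2: [297, 140, 138, 308]
t=3: [286, 201, 202, 290]
t=4: [118, 140, 140, 119]
t=5: [306, 348, 348, 307]
t=6: [308, 215, 215, 308]
t=7: [91, 187, 187, 91]
t=8: [173, 258, 258, 173]
t=9: [72, 182, 182, 72]
t=10: [179, 210, 210, 179]
t=11: [101, 171, 171, 101]
t=12: [219, 291, 291, 219]
t=13: [141, 74, 74, 141]
t=14: [231, 287, 287, 231]
t=15: [126, 41, 41, 126]
t=16: [150, 314, 314, 150]
t=17: [228, 264, 264, 228]
t=18: [67, 40, 40, 67]
t=19: [130, 190, 190, 130]
t=20: [172, 307, 307, 172]
t=21: [201, 203, 203, 201]
t=22: [111, 116, 116, 111]
t=23: [346, 334, 334, 346]
t=24: [286, 313, 313, 286]
t=25: [208, 148, 148, 208]
t=26: [253, 118, 118, 253]
t=27: [314, 78, 78, 314]
t=28: [232, 223, 223, 232]
t=29: [47, 27, 27, 47]
t=30: [88, 133, 133, 88]
t=31: [313, 271, 271, 313]
t=32: [108, 203, 203, 108]
t=33: [137, 297, 297, 137]
t=34: [188, 291, 291, 188]
t=35: [153, 155, 155, 153]
t=36: [255, 260, 260, 255]
t=37: [58, 46, 46, 58]
t=38: [142, 169, 169, 142]
t=39: [223, 283, 283, 223]
t=40: [119, 60, 60, 119]
t=41: [202, 334, 334, 202]
t=42: [261, 135, 135, 261]
t=43: [283, 94, 94, 283]
t=44: [262, 148, 148, 262]
t=45: [249, 92, 92, 249]
t=46: [244, 58, 58, 244]
t=47: [153, 32, 32, 153]
t=48: [116, 240, 240, 116]
t=49: [43, 304, 304, 43]
t=50: [184, 136, 136, 184]
t=51: [294, 186, 186, 294]
t=52: [162, 162, 162, 162]
t=53: [234, 234, 234, 234]
t=54: [18, 18, 18, 18]
t=55: [54, 54, 54, 54]
t=56: [162, 162, 162, 162]

Answer: 4
Key observation: The state at step 52, [162, 162, 162, 162], reappears at step 56 — and no state repeats earlier — so the cycle the system enters has period 4.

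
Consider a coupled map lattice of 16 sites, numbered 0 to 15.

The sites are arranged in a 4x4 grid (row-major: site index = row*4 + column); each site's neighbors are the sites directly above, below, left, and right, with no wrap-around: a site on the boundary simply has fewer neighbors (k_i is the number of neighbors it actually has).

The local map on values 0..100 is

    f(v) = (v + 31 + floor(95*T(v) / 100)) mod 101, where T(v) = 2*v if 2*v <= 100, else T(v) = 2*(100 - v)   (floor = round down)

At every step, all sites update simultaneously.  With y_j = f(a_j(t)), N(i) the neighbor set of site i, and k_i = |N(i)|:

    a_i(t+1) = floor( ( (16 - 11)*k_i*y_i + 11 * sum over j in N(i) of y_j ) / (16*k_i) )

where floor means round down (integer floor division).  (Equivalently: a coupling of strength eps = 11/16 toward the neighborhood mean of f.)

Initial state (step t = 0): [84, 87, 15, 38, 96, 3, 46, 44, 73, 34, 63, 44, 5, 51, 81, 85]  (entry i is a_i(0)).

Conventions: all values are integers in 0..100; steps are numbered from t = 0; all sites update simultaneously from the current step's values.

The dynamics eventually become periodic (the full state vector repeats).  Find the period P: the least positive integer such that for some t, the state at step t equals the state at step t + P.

Answer: 2
Key observation: The state at step 13, [63, 62, 62, 61, 62, 62, 61, 61, 62, 62, 61, 61, 62, 61, 61, 61], reappears at step 15 — and no state repeats earlier — so the cycle the system enters has period 2.

Derivation:
t=0: [84, 87, 15, 38, 96, 3, 46, 44, 73, 34, 63, 44, 5, 51, 81, 85]
t=1: [39, 48, 56, 57, 41, 40, 59, 54, 41, 48, 53, 55, 58, 50, 55, 49]
t=2: [53, 57, 68, 69, 46, 57, 64, 68, 57, 62, 69, 71, 63, 70, 72, 70]
t=3: [67, 66, 60, 57, 67, 65, 60, 58, 64, 62, 58, 56, 62, 59, 56, 55]
t=4: [59, 61, 65, 66, 60, 61, 65, 67, 62, 64, 67, 68, 64, 65, 68, 69]
t=5: [65, 64, 61, 60, 65, 63, 61, 59, 63, 62, 59, 58, 62, 60, 58, 57]
t=6: [61, 62, 64, 65, 61, 63, 65, 66, 63, 64, 65, 66, 64, 65, 66, 67]
t=7: [64, 63, 62, 61, 64, 63, 61, 60, 63, 62, 60, 60, 62, 61, 60, 59]
t=8: [62, 63, 64, 65, 62, 63, 64, 65, 63, 64, 65, 66, 64, 64, 65, 66]
t=9: [63, 63, 62, 61, 63, 62, 61, 61, 62, 62, 61, 60, 62, 61, 61, 60]
t=10: [63, 63, 64, 64, 63, 63, 64, 65, 63, 64, 65, 65, 64, 64, 65, 65]
t=11: [63, 62, 62, 61, 63, 62, 61, 61, 62, 62, 61, 61, 62, 61, 61, 61]
t=12: [63, 63, 64, 64, 63, 64, 64, 65, 63, 64, 64, 65, 64, 64, 65, 65]
t=13: [63, 62, 62, 61, 62, 62, 61, 61, 62, 62, 61, 61, 62, 61, 61, 61]
t=14: [63, 63, 64, 64, 63, 64, 64, 65, 64, 64, 64, 65, 64, 64, 65, 65]
t=15: [63, 62, 62, 61, 62, 62, 61, 61, 62, 62, 61, 61, 62, 61, 61, 61]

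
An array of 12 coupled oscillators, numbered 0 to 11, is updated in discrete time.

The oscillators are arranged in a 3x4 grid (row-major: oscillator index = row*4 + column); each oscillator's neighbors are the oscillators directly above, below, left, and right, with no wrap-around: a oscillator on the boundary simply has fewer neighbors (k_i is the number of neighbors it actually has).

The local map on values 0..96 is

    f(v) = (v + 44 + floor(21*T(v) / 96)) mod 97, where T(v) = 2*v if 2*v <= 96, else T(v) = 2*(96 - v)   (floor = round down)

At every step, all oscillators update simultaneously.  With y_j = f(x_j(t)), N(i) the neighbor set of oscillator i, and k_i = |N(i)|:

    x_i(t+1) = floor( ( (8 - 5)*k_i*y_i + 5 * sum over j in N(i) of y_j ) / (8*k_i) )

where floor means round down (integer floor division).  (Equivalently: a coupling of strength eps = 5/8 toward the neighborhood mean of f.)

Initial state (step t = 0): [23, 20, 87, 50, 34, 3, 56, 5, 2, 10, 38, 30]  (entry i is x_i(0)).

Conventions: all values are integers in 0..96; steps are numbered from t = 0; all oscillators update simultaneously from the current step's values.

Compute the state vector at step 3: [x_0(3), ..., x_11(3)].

Simulating step by step:
t=0: [23, 20, 87, 50, 34, 3, 56, 5, 2, 10, 38, 30]
t=1: [80, 60, 36, 33, 70, 55, 28, 44, 64, 41, 34, 48]
t=2: [28, 39, 76, 66, 26, 28, 65, 43, 19, 30, 56, 37]
t=3: [57, 42, 22, 21, 80, 62, 31, 13, 79, 69, 30, 8]

Answer: [57, 42, 22, 21, 80, 62, 31, 13, 79, 69, 30, 8]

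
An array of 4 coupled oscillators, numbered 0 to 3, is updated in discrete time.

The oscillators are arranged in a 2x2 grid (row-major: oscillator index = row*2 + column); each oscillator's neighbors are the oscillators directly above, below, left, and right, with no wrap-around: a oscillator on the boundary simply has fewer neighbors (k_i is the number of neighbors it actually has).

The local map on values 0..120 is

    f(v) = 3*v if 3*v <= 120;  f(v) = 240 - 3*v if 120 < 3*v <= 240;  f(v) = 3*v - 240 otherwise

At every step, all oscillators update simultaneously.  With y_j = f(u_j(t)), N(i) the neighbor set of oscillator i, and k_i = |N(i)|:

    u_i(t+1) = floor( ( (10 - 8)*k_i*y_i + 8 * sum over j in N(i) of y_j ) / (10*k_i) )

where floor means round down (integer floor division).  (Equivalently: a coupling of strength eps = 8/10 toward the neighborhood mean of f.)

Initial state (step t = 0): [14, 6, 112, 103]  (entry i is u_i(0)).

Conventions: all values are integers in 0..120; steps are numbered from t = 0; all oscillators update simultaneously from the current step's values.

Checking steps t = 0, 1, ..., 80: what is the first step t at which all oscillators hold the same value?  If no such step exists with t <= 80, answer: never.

Simulating step by step:
t=0: [14, 6, 112, 103]  (not all equal)
t=1: [54, 48, 63, 59]  (not all equal)
t=2: [74, 75, 66, 71]  (not all equal)
t=3: [26, 21, 26, 28]  (not all equal)
t=4: [72, 77, 80, 73]  (not all equal)
t=5: [8, 19, 18, 7]  (not all equal)
t=6: [49, 29, 28, 48]  (not all equal)
t=7: [87, 93, 92, 87]  (not all equal)
t=8: [34, 24, 24, 34]  (not all equal)
t=9: [78, 96, 96, 78]  (not all equal)
t=10: [39, 14, 14, 39]  (not all equal)
t=11: [57, 102, 102, 57]  (not all equal)
t=12: [66, 68, 68, 66]  (not all equal)
t=13: [37, 40, 40, 37]  (not all equal)
t=14: [118, 112, 112, 118]  (not all equal)
t=15: [99, 110, 110, 99]  (not all equal)
t=16: [83, 63, 63, 83]  (not all equal)
t=17: [42, 17, 17, 42]  (not all equal)
t=18: [63, 101, 101, 63]  (not all equal)
t=19: [60, 53, 53, 60]  (not all equal)
t=20: [76, 64, 64, 76]  (not all equal)
t=21: [40, 19, 19, 40]  (not all equal)
t=22: [69, 107, 107, 69]  (not all equal)
t=23: [71, 42, 42, 71]  (not all equal)
t=24: [96, 44, 44, 96]  (not all equal)
t=25: [96, 60, 60, 96]  (not all equal)
t=26: [57, 50, 50, 57]  (not all equal)
t=27: [85, 73, 73, 85]  (not all equal)
t=28: [19, 16, 16, 19]  (not all equal)
t=29: [49, 55, 55, 49]  (not all equal)
t=30: [78, 89, 89, 78]  (not all equal)
t=31: [22, 10, 10, 22]  (not all equal)
t=32: [37, 58, 58, 37]  (not all equal)
t=33: [75, 102, 102, 75]  (not all equal)
t=34: [55, 25, 25, 55]  (not all equal)
t=35: [75, 75, 75, 75]  (all equal)

Answer: 35
Key observation: Synchronization is absorbing here: once all oscillators are equal they stay equal, and step 35 is the first all-equal step.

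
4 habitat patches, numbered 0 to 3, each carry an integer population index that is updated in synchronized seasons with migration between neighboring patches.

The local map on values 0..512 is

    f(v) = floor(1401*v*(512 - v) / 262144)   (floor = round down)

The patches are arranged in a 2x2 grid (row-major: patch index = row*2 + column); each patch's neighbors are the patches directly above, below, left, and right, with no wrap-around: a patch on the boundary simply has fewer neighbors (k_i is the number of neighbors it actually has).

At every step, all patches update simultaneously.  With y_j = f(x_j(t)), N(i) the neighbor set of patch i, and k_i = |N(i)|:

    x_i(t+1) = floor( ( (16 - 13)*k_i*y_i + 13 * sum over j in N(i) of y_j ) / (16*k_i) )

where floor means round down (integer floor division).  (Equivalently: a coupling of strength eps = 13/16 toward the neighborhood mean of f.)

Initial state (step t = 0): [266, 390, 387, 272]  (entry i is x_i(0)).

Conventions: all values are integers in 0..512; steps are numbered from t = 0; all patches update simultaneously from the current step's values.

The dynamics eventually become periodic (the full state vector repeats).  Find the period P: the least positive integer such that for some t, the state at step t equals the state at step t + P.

Answer: 2
Key observation: The state at step 9, [324, 324, 324, 324], reappears at step 11 — and no state repeats earlier — so the cycle the system enters has period 2.

Derivation:
t=0: [266, 390, 387, 272]
t=1: [273, 330, 331, 273]
t=2: [325, 342, 342, 325]
t=3: [312, 321, 321, 312]
t=4: [328, 331, 331, 328]
t=5: [320, 321, 321, 320]
t=6: [327, 327, 327, 327]
t=7: [323, 323, 323, 323]
t=8: [326, 326, 326, 326]
t=9: [324, 324, 324, 324]
t=10: [325, 325, 325, 325]
t=11: [324, 324, 324, 324]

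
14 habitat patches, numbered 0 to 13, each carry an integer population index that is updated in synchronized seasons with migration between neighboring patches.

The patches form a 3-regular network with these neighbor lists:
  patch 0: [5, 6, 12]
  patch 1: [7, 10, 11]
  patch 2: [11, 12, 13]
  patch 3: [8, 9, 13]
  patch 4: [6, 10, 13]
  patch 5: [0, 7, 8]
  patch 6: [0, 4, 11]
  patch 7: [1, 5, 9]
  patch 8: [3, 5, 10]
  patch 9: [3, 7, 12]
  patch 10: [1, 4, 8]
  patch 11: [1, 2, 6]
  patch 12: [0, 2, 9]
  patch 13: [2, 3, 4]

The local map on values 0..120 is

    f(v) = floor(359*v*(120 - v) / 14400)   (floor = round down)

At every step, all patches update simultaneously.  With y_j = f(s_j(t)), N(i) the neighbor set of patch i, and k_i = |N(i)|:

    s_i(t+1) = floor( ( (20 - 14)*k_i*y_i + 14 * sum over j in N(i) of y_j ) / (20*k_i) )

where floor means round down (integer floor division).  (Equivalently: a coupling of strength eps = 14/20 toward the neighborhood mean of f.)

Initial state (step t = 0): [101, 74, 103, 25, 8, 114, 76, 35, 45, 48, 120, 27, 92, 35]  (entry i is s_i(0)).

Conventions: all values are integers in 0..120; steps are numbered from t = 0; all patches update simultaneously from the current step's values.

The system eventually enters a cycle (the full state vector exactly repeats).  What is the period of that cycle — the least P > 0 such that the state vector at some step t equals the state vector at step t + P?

Simulating step by step:
t=0: [101, 74, 103, 25, 8, 114, 76, 35, 45, 48, 120, 27, 92, 35]
t=1: [52, 56, 59, 74, 43, 52, 55, 65, 42, 71, 44, 67, 60, 51]
t=2: [88, 87, 88, 84, 85, 86, 86, 88, 83, 86, 83, 88, 88, 85]
t=3: [70, 71, 70, 74, 74, 72, 71, 71, 74, 71, 74, 70, 70, 73]
t=4: [86, 85, 86, 84, 84, 85, 86, 86, 84, 85, 84, 86, 86, 85]
t=5: [72, 73, 72, 74, 74, 73, 72, 73, 74, 73, 74, 72, 72, 74]
t=6: [85, 85, 85, 84, 84, 85, 85, 85, 84, 85, 84, 85, 85, 84]
t=7: [74, 74, 74, 74, 74, 74, 74, 74, 74, 74, 74, 74, 74, 74]
t=8: [84, 84, 84, 84, 84, 84, 84, 84, 84, 84, 84, 84, 84, 84]
t=9: [75, 75, 75, 75, 75, 75, 75, 75, 75, 75, 75, 75, 75, 75]
t=10: [84, 84, 84, 84, 84, 84, 84, 84, 84, 84, 84, 84, 84, 84]

Answer: 2
Key observation: The state at step 8, [84, 84, 84, 84, 84, 84, 84, 84, 84, 84, 84, 84, 84, 84], reappears at step 10 — and no state repeats earlier — so the cycle the system enters has period 2.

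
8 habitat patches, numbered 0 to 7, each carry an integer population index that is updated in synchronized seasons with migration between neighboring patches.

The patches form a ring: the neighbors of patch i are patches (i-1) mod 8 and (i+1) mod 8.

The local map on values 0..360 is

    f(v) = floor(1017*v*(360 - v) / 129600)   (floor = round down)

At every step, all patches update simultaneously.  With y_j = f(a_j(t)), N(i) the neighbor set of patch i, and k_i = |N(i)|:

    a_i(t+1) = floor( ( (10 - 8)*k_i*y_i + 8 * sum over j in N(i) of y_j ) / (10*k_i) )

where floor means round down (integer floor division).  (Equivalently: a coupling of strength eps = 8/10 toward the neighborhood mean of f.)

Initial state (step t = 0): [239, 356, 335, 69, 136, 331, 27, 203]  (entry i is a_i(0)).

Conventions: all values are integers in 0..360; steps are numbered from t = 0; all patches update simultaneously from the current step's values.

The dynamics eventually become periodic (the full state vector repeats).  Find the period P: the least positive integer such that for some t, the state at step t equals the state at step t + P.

Simulating step by step:
t=0: [239, 356, 335, 69, 136, 331, 27, 203]
t=1: [149, 118, 80, 153, 140, 138, 144, 168]
t=2: [240, 213, 223, 216, 243, 242, 246, 246]
t=3: [231, 235, 243, 233, 231, 222, 221, 222]
t=4: [234, 228, 229, 228, 235, 237, 240, 237]
t=5: [231, 233, 235, 233, 231, 228, 227, 228]
t=6: [233, 231, 231, 231, 233, 234, 236, 234]
t=7: [232, 232, 233, 232, 232, 230, 230, 230]
t=8: [233, 232, 232, 232, 233, 233, 234, 233]
t=9: [232, 232, 233, 232, 232, 231, 231, 231]
t=10: [233, 232, 232, 232, 233, 233, 233, 233]
t=11: [232, 232, 233, 232, 232, 232, 232, 232]
t=12: [233, 232, 232, 232, 233, 233, 233, 233]

Answer: 2
Key observation: The state at step 10, [233, 232, 232, 232, 233, 233, 233, 233], reappears at step 12 — and no state repeats earlier — so the cycle the system enters has period 2.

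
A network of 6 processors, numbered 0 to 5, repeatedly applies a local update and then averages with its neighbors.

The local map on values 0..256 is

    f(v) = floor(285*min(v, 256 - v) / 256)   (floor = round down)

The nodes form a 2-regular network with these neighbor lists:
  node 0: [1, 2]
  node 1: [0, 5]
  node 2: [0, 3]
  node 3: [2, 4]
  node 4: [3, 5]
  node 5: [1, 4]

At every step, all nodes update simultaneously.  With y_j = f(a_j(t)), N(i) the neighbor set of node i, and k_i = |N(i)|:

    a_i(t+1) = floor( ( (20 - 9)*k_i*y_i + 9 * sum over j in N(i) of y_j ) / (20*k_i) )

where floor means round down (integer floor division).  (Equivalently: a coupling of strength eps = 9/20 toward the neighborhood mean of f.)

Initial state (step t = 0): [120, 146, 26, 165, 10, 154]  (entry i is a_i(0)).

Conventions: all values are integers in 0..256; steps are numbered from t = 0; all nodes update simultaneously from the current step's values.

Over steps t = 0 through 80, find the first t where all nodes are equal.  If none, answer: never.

Answer: never
Key observation: The state at step 22 reappears at step 26 — the system is in a cycle of period 4 from step 22 on.  No step 0..26 is synchronized, and the cycle repeats forever, so no step up to 80 (or ever) has all nodes equal.

Derivation:
t=0: [120, 146, 26, 165, 10, 154]  (not all equal)
t=1: [106, 122, 68, 64, 54, 92]  (not all equal)
t=2: [112, 123, 83, 69, 71, 99]  (not all equal)
t=3: [119, 127, 95, 80, 85, 108]  (not all equal)
t=4: [127, 134, 107, 93, 98, 118]  (not all equal)
t=5: [134, 135, 120, 107, 112, 126]  (not all equal)
t=6: [134, 135, 130, 123, 126, 135]  (not all equal)
t=7: [135, 134, 137, 137, 137, 135]  (not all equal)
t=8: [133, 134, 132, 132, 132, 133]  (not all equal)
t=9: [136, 135, 137, 138, 137, 136]  (not all equal)
t=10: [133, 133, 132, 131, 132, 133]  (not all equal)
t=11: [136, 136, 137, 138, 137, 136]  (not all equal)
t=12: [132, 133, 132, 131, 132, 132]  (not all equal)
t=13: [137, 136, 138, 138, 138, 137]  (not all equal)
t=14: [132, 132, 131, 131, 131, 132]  (not all equal)
t=15: [138, 138, 138, 139, 138, 138]  (not all equal)
t=16: [131, 131, 130, 130, 130, 131]  (not all equal)
t=17: [139, 139, 139, 140, 139, 139]  (not all equal)
t=18: [130, 130, 129, 129, 129, 130]  (not all equal)
t=19: [140, 140, 140, 141, 140, 140]  (not all equal)
t=20: [129, 129, 128, 128, 128, 129]  (not all equal)
t=21: [141, 141, 141, 142, 141, 141]  (not all equal)
t=22: [128, 128, 127, 126, 127, 128]  (not all equal)
t=23: [141, 142, 141, 140, 141, 141]  (not all equal)
t=24: [127, 126, 128, 128, 128, 127]  (not all equal)
t=25: [141, 140, 141, 142, 141, 141]  (not all equal)
t=26: [128, 128, 127, 126, 127, 128]  (not all equal)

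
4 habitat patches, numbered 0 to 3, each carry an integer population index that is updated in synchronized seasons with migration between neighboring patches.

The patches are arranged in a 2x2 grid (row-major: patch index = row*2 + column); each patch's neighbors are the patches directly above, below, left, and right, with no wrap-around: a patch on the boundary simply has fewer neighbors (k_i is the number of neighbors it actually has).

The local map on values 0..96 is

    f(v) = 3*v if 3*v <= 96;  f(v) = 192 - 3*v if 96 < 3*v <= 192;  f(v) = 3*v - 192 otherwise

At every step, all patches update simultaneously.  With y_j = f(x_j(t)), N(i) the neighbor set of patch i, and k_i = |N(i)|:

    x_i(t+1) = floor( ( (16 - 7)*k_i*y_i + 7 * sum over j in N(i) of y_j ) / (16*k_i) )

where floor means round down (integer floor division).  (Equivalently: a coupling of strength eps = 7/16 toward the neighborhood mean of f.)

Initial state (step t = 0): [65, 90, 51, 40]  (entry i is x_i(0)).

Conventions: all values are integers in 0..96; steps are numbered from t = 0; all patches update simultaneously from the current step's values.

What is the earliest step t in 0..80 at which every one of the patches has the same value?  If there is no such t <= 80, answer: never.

Answer: 26
Key observation: Synchronization is absorbing here: once all patches are equal they stay equal, and step 26 is the first all-equal step.

Derivation:
t=0: [65, 90, 51, 40]  (not all equal)
t=1: [27, 60, 38, 66]  (not all equal)
t=2: [65, 25, 62, 23]  (not all equal)
t=3: [19, 57, 19, 56]  (not all equal)
t=4: [49, 29, 49, 30]  (not all equal)
t=5: [54, 78, 54, 79]  (not all equal)
t=6: [32, 40, 33, 41]  (not all equal)
t=7: [90, 76, 88, 74]  (not all equal)
t=8: [67, 43, 64, 40]  (not all equal)
t=9: [18, 53, 17, 54]  (not all equal)
t=10: [48, 36, 47, 35]  (not all equal)
t=11: [56, 76, 58, 78]  (not all equal)
t=12: [25, 34, 24, 35]  (not all equal)
t=13: [77, 86, 75, 84]  (not all equal)
t=14: [43, 58, 40, 55]  (not all equal)
t=15: [55, 29, 60, 34]  (not all equal)
t=16: [36, 74, 32, 72]  (not all equal)
t=17: [74, 40, 77, 41]  (not all equal)
t=18: [41, 62, 43, 63]  (not all equal)
t=19: [53, 19, 51, 16]  (not all equal)
t=20: [39, 49, 39, 48]  (not all equal)
t=21: [68, 52, 69, 53]  (not all equal)
t=22: [17, 30, 18, 29]  (not all equal)
t=23: [60, 80, 60, 80]  (not all equal)
t=24: [19, 40, 19, 40]  (not all equal)
t=25: [60, 68, 60, 68]  (not all equal)
t=26: [12, 12, 12, 12]  (all equal)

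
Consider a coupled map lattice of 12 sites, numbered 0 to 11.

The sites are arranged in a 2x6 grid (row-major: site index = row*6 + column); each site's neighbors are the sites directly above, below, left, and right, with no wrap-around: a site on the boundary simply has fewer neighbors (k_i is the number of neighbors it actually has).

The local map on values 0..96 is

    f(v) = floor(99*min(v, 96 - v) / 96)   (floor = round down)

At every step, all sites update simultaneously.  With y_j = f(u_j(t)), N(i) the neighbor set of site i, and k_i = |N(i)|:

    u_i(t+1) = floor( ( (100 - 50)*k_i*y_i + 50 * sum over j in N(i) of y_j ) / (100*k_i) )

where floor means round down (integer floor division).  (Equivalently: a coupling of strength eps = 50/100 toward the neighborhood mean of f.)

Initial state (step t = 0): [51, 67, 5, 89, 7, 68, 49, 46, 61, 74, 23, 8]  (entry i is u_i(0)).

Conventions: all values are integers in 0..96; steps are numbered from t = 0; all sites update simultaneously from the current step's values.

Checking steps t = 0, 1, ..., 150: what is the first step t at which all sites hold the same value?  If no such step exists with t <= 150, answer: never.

Answer: never
Key observation: The state at step 10 reappears at step 11 — the system is in a cycle of period 1 from step 10 on.  No step 0..11 is synchronized, and the cycle repeats forever, so no step up to 150 (or ever) has all sites equal.

Derivation:
t=0: [51, 67, 5, 89, 7, 68, 49, 46, 61, 74, 23, 8]  (not all equal)
t=1: [42, 30, 14, 9, 13, 17, 47, 42, 30, 22, 17, 16]  (not all equal)
t=2: [41, 31, 18, 12, 13, 15, 45, 39, 28, 20, 17, 16]  (not all equal)
t=3: [40, 32, 20, 14, 13, 14, 43, 37, 27, 19, 16, 16]  (not all equal)
t=4: [39, 33, 22, 15, 13, 14, 41, 36, 26, 19, 16, 15]  (not all equal)
t=5: [39, 33, 23, 16, 14, 14, 40, 35, 26, 19, 15, 15]  (not all equal)
t=6: [38, 33, 24, 17, 14, 14, 39, 34, 26, 19, 15, 14]  (not all equal)
t=7: [38, 33, 24, 18, 14, 14, 38, 34, 26, 19, 15, 14]  (not all equal)
t=8: [37, 33, 25, 18, 14, 14, 38, 34, 26, 19, 15, 14]  (not all equal)
t=9: [37, 33, 25, 18, 14, 14, 37, 34, 26, 19, 15, 14]  (not all equal)
t=10: [37, 33, 25, 18, 14, 14, 37, 33, 26, 19, 15, 14]  (not all equal)
t=11: [37, 33, 25, 18, 14, 14, 37, 33, 26, 19, 15, 14]  (not all equal)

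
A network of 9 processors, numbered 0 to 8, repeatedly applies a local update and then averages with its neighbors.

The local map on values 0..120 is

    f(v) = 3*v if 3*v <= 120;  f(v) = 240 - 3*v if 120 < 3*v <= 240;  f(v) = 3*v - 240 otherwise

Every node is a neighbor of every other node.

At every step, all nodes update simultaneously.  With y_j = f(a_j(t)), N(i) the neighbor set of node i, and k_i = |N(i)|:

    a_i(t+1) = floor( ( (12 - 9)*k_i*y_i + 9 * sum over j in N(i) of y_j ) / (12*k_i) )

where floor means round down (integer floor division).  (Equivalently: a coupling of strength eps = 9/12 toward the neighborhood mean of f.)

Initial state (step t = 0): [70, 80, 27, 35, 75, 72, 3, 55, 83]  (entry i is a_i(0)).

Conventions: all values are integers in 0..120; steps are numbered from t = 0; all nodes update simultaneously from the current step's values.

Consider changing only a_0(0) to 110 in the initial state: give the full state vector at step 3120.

Answer: [15, 15, 15, 15, 15, 15, 15, 15, 15]
Key observation: The state at step 6, [105, 105, 105, 105, 105, 105, 105, 105, 105], reappears at step 10: the system is in a cycle of period 4 from step 6 on.  Therefore the state at step 3120 equals the state at step 6 + ((3120 - 6) mod 4) = 8, which is [15, 15, 15, 15, 15, 15, 15, 15, 15].

Derivation:
t=0: [110, 80, 27, 35, 75, 72, 3, 55, 83]
t=1: [52, 38, 50, 54, 40, 42, 39, 49, 39]
t=2: [100, 104, 100, 99, 105, 104, 105, 101, 105]
t=3: [66, 68, 66, 66, 68, 68, 68, 66, 68]
t=4: [39, 38, 39, 39, 38, 38, 38, 39, 38]
t=5: [115, 115, 115, 115, 115, 115, 115, 115, 115]
t=6: [105, 105, 105, 105, 105, 105, 105, 105, 105]
t=7: [75, 75, 75, 75, 75, 75, 75, 75, 75]
t=8: [15, 15, 15, 15, 15, 15, 15, 15, 15]
t=9: [45, 45, 45, 45, 45, 45, 45, 45, 45]
t=10: [105, 105, 105, 105, 105, 105, 105, 105, 105]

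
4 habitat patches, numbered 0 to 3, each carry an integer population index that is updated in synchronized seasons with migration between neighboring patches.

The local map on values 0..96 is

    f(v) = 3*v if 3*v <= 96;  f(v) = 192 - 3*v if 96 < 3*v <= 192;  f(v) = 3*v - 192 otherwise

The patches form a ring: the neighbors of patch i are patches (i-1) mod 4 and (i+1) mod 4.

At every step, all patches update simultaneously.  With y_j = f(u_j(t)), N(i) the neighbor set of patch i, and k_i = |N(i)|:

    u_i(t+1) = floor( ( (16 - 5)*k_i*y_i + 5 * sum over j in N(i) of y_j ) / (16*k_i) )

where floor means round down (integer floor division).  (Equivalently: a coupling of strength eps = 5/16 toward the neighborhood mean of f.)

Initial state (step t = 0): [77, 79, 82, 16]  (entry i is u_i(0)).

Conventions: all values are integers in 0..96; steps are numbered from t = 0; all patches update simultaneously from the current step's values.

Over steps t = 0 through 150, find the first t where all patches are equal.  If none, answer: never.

Answer: 35
Key observation: Synchronization is absorbing here: once all patches are equal they stay equal, and step 35 is the first all-equal step.

Derivation:
t=0: [77, 79, 82, 16]  (not all equal)
t=1: [41, 45, 51, 47]  (not all equal)
t=2: [64, 56, 43, 51]  (not all equal)
t=3: [9, 26, 53, 36]  (not all equal)
t=4: [43, 63, 48, 67]  (not all equal)
t=5: [45, 19, 34, 23]  (not all equal)
t=6: [58, 62, 81, 70]  (not all equal)
t=7: [16, 14, 38, 23]  (not all equal)
t=8: [50, 48, 70, 67]  (not all equal)
t=9: [37, 42, 21, 15]  (not all equal)
t=10: [73, 67, 60, 53]  (not all equal)
t=11: [25, 12, 14, 28]  (not all equal)
t=12: [70, 43, 47, 76]  (not all equal)
t=13: [27, 54, 50, 35]  (not all equal)
t=14: [73, 39, 47, 79]  (not all equal)
t=15: [37, 63, 53, 43]  (not all equal)
t=16: [66, 19, 33, 61]  (not all equal)
t=17: [14, 54, 74, 21]  (not all equal)
t=18: [43, 31, 35, 54]  (not all equal)
t=19: [62, 87, 79, 44]  (not all equal)
t=20: [24, 55, 51, 49]  (not all equal)
t=21: [60, 35, 38, 48]  (not all equal)
t=22: [29, 73, 74, 47]  (not all equal)
t=23: [72, 36, 32, 53]  (not all equal)
t=24: [34, 76, 84, 41]  (not all equal)
t=25: [78, 48, 57, 70]  (not all equal)
t=26: [39, 42, 24, 22]  (not all equal)
t=27: [72, 68, 70, 68]  (not all equal)
t=28: [20, 14, 16, 14]  (not all equal)
t=29: [54, 45, 46, 45]  (not all equal)
t=30: [38, 52, 54, 52]  (not all equal)
t=31: [64, 41, 31, 41]  (not all equal)
t=32: [21, 61, 85, 61]  (not all equal)
t=33: [46, 25, 46, 25]  (not all equal)
t=34: [60, 68, 60, 68]  (not all equal)
t=35: [12, 12, 12, 12]  (all equal)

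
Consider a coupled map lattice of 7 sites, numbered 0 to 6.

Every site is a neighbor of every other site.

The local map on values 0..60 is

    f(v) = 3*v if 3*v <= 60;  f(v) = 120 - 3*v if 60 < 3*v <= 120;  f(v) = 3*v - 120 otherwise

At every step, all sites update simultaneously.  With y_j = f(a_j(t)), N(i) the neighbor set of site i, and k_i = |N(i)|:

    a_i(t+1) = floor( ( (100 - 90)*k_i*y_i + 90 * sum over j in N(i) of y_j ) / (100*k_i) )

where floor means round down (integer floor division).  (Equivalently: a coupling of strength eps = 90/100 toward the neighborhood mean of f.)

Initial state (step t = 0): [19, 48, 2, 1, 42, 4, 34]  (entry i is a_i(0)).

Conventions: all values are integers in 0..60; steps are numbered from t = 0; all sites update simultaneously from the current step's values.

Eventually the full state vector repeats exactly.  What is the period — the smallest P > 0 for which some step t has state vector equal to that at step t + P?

Answer: 2
Key observation: The state at step 3, [36, 36, 36, 36, 36, 36, 36], reappears at step 5 — and no state repeats earlier — so the cycle the system enters has period 2.

Derivation:
t=0: [19, 48, 2, 1, 42, 4, 34]
t=1: [16, 17, 18, 18, 18, 18, 18]
t=2: [52, 52, 52, 52, 52, 52, 52]
t=3: [36, 36, 36, 36, 36, 36, 36]
t=4: [12, 12, 12, 12, 12, 12, 12]
t=5: [36, 36, 36, 36, 36, 36, 36]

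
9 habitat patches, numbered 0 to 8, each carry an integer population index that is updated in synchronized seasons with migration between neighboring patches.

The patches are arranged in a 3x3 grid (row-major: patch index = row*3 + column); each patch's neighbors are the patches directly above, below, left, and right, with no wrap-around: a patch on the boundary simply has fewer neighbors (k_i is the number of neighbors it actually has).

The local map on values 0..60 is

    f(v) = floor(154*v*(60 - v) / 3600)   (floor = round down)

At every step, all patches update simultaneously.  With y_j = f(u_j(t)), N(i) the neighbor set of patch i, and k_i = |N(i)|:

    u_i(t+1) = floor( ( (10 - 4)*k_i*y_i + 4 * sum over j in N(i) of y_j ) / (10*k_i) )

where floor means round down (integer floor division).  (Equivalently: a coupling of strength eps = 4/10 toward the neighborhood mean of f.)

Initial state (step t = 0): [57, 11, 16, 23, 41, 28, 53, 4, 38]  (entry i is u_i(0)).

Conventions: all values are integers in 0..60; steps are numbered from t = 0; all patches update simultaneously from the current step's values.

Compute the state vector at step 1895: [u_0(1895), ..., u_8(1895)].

Answer: [36, 36, 36, 36, 36, 36, 36, 36, 36]
Key observation: The state at step 4, [36, 36, 36, 36, 36, 36, 36, 36, 36], reappears at step 5: the system is in a cycle of period 1 from step 4 on.  Therefore the state at step 1895 equals the state at step 4 + ((1895 - 4) mod 1) = 4, which is [36, 36, 36, 36, 36, 36, 36, 36, 36].

Derivation:
t=0: [57, 11, 16, 23, 41, 28, 53, 4, 38]
t=1: [16, 23, 30, 28, 30, 35, 18, 16, 30]
t=2: [32, 35, 37, 36, 36, 37, 32, 32, 36]
t=3: [37, 36, 36, 36, 36, 36, 37, 37, 36]
t=4: [36, 36, 36, 36, 36, 36, 36, 36, 36]
t=5: [36, 36, 36, 36, 36, 36, 36, 36, 36]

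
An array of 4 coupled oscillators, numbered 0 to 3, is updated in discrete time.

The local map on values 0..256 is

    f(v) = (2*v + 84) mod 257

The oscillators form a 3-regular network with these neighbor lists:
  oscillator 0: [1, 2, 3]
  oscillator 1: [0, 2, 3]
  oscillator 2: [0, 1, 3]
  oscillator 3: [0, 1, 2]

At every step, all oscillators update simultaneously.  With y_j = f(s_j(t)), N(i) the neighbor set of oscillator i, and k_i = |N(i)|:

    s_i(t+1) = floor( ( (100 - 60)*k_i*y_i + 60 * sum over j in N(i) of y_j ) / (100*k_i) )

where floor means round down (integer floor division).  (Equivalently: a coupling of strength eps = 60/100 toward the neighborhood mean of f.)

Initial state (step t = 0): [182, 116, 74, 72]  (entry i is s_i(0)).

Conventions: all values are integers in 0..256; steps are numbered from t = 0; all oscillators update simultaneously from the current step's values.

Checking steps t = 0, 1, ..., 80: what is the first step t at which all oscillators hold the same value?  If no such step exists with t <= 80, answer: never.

Simulating step by step:
t=0: [182, 116, 74, 72]  (not all equal)
t=1: [180, 153, 188, 187]  (not all equal)
t=2: [182, 171, 185, 185]  (not all equal)
t=3: [189, 184, 190, 190]  (not all equal)
t=4: [203, 201, 204, 204]  (not all equal)
t=5: [233, 232, 233, 233]  (not all equal)
t=6: [35, 35, 35, 35]  (all equal)

Answer: 6
Key observation: Synchronization is absorbing here: once all oscillators are equal they stay equal, and step 6 is the first all-equal step.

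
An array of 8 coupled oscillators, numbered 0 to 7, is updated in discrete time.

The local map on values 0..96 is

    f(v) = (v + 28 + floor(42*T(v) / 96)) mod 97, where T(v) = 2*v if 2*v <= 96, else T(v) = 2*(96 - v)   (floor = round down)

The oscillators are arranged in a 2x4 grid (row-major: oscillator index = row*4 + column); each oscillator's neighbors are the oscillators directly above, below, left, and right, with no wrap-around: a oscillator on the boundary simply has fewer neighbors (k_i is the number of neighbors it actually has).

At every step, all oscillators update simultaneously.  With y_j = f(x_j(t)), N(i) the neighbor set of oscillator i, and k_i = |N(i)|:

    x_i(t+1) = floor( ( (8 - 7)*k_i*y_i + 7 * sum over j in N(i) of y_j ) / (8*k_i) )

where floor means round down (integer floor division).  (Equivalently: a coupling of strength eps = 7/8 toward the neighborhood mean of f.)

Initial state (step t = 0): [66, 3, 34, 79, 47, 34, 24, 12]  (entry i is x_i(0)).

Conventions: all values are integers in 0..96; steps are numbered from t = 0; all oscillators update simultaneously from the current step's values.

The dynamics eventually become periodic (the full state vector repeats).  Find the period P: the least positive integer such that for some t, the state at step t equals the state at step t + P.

Answer: 2
Key observation: The state at step 6, [23, 23, 23, 23, 23, 23, 23, 23], reappears at step 8 — and no state repeats earlier — so the cycle the system enters has period 2.

Derivation:
t=0: [66, 3, 34, 79, 47, 34, 24, 12]
t=1: [25, 63, 49, 64, 52, 47, 76, 48]
t=2: [28, 36, 22, 21, 43, 21, 20, 23]
t=3: [56, 74, 74, 69, 65, 58, 68, 66]
t=4: [23, 22, 23, 23, 22, 23, 23, 23]
t=5: [69, 70, 70, 71, 70, 69, 71, 71]
t=6: [23, 23, 23, 23, 23, 23, 23, 23]
t=7: [71, 71, 71, 71, 71, 71, 71, 71]
t=8: [23, 23, 23, 23, 23, 23, 23, 23]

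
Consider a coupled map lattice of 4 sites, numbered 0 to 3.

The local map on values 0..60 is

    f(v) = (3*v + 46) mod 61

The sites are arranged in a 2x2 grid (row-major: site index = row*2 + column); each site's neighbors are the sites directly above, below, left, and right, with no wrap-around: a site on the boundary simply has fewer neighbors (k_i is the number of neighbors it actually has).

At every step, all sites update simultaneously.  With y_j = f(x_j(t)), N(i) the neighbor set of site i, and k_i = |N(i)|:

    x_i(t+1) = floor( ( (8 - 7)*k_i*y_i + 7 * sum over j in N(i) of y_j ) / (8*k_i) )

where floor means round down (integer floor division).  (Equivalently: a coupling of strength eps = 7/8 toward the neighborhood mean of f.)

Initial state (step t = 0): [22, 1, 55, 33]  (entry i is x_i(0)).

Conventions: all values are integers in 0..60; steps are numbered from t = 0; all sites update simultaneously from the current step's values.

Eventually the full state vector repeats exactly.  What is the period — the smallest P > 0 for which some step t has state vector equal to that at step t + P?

Simulating step by step:
t=0: [22, 1, 55, 33]
t=1: [40, 38, 35, 36]
t=2: [34, 38, 36, 33]
t=3: [33, 26, 25, 33]
t=4: [30, 20, 27, 30]
t=5: [23, 17, 12, 23]
t=6: [31, 51, 49, 31]
t=7: [13, 16, 16, 13]
t=8: [31, 25, 25, 31]
t=9: [54, 22, 22, 54]
t=10: [47, 28, 28, 47]
t=11: [7, 4, 4, 7]
t=12: [51, 12, 12, 51]
t=13: [20, 16, 16, 20]
t=14: [34, 43, 43, 34]
t=15: [49, 29, 29, 49]
t=16: [10, 10, 10, 10]
t=17: [15, 15, 15, 15]
t=18: [30, 30, 30, 30]
t=19: [14, 14, 14, 14]
t=20: [27, 27, 27, 27]
t=21: [5, 5, 5, 5]
t=22: [0, 0, 0, 0]
t=23: [46, 46, 46, 46]
t=24: [1, 1, 1, 1]
t=25: [49, 49, 49, 49]
t=26: [10, 10, 10, 10]

Answer: 10
Key observation: The state at step 16, [10, 10, 10, 10], reappears at step 26 — and no state repeats earlier — so the cycle the system enters has period 10.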